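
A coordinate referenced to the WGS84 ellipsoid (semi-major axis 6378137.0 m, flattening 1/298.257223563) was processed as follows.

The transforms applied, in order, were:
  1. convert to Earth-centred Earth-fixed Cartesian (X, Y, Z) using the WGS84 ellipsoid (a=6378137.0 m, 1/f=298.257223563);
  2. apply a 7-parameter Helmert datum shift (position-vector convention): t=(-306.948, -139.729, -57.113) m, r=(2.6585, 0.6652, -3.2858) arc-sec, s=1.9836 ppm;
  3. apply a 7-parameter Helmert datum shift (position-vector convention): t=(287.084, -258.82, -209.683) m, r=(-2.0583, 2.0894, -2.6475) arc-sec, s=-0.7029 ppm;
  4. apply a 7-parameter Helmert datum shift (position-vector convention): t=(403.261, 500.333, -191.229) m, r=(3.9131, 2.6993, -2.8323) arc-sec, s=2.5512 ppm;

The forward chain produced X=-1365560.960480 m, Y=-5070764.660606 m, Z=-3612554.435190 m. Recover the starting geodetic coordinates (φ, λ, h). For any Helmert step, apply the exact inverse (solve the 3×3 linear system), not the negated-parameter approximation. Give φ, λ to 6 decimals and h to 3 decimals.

start: X=-1365560.9605, Y=-5070764.6606, Z=-3612554.4352 m
→ Helmert⁻¹: X=-1365843.8278, Y=-5071339.3401, Z=-3612275.6550
→ Helmert⁻¹: X=-1366030.1929, Y=-5071065.5730, Z=-3612132.9521
→ Helmert⁻¹: X=-1365628.1064, Y=-5070984.0941, Z=-3612007.7196
→ geod (Bowring, a=6378137.000): φ=-34.69945700°, λ=-105.07231400°, h=2639.6370 m

φ=-34.699457°, λ=-105.072314°, h=2639.637 m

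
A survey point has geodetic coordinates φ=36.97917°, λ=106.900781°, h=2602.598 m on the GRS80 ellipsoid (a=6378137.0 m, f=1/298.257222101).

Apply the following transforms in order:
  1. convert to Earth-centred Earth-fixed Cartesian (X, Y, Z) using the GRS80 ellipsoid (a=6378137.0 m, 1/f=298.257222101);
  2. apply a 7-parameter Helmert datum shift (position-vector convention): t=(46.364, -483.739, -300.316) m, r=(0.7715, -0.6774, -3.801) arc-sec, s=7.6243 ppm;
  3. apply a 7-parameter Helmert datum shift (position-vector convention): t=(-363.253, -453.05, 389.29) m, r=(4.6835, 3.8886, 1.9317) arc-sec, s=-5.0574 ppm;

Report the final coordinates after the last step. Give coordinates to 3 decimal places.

start: φ=36.979170°, λ=106.900781°, h=2602.598 m
→ ECEF (a=6378137.000, f=1/298.257222101): X=-1483654.4704, Y=4883042.5680, Z=3817112.2603
→ Helmert 7p (PV): X=-1483541.9700, Y=4882609.1220, Z=3816854.4389
→ Helmert 7p (PV): X=-1483871.4895, Y=4882030.8192, Z=3817363.2590

X=-1483871.489 m, Y=4882030.819 m, Z=3817363.259 m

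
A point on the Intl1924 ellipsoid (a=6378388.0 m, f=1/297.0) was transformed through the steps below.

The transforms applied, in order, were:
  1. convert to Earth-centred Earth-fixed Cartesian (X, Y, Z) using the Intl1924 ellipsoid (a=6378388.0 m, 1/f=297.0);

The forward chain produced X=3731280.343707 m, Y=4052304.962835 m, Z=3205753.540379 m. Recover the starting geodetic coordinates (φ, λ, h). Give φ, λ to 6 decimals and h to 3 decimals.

φ=30.366160°, λ=47.361757°, h=486.074 m

start: X=3731280.3437, Y=4052304.9628, Z=3205753.5404 m
→ geod (Bowring, a=6378388.000): φ=30.36616000°, λ=47.36175700°, h=486.0740 m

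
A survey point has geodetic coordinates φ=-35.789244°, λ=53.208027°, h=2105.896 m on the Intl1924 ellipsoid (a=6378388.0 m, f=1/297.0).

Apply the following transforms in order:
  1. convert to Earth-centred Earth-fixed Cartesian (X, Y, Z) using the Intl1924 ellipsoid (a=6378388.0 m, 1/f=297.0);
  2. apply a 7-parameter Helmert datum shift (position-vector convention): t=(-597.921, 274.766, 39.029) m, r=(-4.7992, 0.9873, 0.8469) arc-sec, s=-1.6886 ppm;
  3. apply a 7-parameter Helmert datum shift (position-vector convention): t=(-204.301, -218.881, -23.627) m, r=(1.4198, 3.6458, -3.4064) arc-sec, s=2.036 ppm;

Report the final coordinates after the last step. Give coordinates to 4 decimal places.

start: φ=-35.789244°, λ=53.208027°, h=2105.896 m
→ ECEF (a=6378388.000, f=1/297.0): X=3103347.1809, Y=4149541.6624, Z=-3710537.5354
→ Helmert 7p (PV): X=3102709.2213, Y=4149735.8299, Z=-3710603.6431
→ Helmert 7p (PV): X=3102514.1829, Y=4149499.6989, Z=-3710661.1022

X=3102514.1829 m, Y=4149499.6989 m, Z=-3710661.1022 m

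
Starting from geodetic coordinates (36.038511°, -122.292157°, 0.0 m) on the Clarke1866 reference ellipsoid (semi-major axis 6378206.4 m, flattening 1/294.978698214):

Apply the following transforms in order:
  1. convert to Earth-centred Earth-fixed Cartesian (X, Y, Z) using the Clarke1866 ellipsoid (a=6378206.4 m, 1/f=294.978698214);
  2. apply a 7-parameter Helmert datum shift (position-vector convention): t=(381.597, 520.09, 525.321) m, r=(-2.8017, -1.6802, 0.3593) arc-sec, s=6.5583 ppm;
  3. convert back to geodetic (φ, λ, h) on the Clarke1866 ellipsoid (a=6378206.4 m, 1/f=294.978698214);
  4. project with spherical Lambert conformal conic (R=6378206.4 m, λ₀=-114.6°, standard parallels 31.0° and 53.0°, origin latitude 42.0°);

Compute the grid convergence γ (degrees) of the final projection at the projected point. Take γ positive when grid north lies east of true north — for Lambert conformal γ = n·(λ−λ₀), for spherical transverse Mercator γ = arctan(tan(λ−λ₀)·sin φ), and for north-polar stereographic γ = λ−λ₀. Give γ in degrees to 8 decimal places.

start: φ=36.038511°, λ=-122.292157°, h=0.000 m
→ ECEF (a=6378206.400, f=1/294.978698214): X=-2758588.9255, Y=-4364978.9535, Z=3731457.5199
→ Helmert 7p (PV): X=-2758248.2126, Y=-4364441.6109, Z=3732044.1317
→ geod (Bowring, a=6378206.400): φ=36.04615989°, λ=-122.29214648°, h=-169.3129 m
→ into lcc (λ₀=-114.6°): φ=36.04615989°, λ−λ₀=-7.69214648°
convergence γ = -5.17938868°

-5.17938868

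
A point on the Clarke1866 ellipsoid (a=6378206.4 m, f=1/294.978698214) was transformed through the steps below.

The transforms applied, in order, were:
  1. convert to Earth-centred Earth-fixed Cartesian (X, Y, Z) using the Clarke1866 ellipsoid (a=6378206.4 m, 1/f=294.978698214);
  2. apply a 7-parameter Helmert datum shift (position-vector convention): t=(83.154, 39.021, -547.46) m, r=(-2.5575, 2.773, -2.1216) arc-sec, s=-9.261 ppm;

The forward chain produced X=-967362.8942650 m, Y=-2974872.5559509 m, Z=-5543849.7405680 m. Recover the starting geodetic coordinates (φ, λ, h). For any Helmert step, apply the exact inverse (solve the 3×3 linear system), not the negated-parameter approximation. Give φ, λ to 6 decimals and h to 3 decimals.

start: X=-967362.8943, Y=-2974872.5560, Z=-5543849.7406 m
→ Helmert⁻¹: X=-967349.8840, Y=-2974880.3446, Z=-5543403.5084
→ geod (Bowring, a=6378206.400): φ=-60.72963200°, λ=-108.01311100°, h=3353.3150 m

φ=-60.729632°, λ=-108.013111°, h=3353.315 m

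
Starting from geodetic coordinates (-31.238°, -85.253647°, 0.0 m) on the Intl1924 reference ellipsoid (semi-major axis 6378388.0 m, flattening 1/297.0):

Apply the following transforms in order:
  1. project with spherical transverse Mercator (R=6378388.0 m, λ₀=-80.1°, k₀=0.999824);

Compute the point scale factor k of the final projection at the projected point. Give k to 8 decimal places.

1.00278600

start: φ=-31.238000°, λ=-85.253647°, h=0.000 m
→ into tm (λ₀=-80.1°): φ=-31.23800000°, λ−λ₀=-5.15364700°
scale k = 1.00278600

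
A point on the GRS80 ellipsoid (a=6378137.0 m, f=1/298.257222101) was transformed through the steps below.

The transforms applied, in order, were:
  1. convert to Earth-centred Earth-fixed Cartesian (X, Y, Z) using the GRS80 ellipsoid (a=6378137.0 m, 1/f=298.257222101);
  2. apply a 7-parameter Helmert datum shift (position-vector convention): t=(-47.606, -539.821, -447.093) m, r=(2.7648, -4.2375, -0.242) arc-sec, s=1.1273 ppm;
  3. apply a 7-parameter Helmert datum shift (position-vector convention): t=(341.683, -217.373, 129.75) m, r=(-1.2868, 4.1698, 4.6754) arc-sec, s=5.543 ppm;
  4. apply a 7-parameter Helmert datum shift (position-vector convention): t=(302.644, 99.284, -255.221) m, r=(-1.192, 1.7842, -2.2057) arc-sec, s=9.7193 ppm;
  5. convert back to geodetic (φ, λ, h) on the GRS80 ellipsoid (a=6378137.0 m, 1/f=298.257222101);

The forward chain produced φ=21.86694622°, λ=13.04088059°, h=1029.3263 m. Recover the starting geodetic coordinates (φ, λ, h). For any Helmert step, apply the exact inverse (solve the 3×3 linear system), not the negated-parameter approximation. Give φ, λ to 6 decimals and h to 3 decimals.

start: φ=21.866946°, λ=13.040881°, h=1029.326 m
→ ECEF (a=6378137.000, f=1/298.257222101): X=5770187.0253, Y=1336489.8287, Z=2361129.7095
→ Helmert⁻¹: X=5769793.5851, Y=1336425.6089, Z=2361419.6119
→ Helmert⁻¹: X=5769402.4789, Y=1336490.0662, Z=2361401.7440
→ Helmert⁻¹: X=5769490.5312, Y=1337066.8057, Z=2361709.7240
→ geod (Bowring, a=6378137.000): φ=21.87365100°, λ=13.04783900°, h=736.5520 m

φ=21.873651°, λ=13.047839°, h=736.552 m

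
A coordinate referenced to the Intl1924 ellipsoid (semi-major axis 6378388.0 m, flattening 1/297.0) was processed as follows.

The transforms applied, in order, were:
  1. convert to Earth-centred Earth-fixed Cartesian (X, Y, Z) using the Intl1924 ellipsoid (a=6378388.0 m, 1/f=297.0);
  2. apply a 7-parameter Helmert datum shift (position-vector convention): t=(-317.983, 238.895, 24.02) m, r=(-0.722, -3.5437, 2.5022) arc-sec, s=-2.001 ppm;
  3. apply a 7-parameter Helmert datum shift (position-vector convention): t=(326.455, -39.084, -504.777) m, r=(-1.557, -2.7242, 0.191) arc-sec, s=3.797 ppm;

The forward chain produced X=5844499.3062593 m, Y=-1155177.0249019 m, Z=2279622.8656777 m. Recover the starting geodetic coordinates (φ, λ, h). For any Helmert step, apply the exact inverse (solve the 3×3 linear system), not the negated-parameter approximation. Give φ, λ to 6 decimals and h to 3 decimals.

φ=21.070380°, λ=-11.183276°, h=3371.732 m

start: X=5844499.3063, Y=-1155177.0249, Z=2279622.8657 m
→ Helmert⁻¹: X=5844179.7044, Y=-1155156.1775, Z=2280033.0795
→ Helmert⁻¹: X=5844534.5348, Y=-1155476.2650, Z=2279909.1661
→ geod (Bowring, a=6378388.000): φ=21.07038000°, λ=-11.18327600°, h=3371.7320 m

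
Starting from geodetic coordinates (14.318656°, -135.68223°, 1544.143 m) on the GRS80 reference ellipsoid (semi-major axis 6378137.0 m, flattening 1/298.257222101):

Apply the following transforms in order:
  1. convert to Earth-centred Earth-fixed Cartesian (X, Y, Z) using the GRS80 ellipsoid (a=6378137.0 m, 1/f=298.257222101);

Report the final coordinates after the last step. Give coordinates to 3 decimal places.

X=-4423619.514 m, Y=-4319508.769 m, Z=1567548.900 m

start: φ=14.318656°, λ=-135.682230°, h=1544.143 m
→ ECEF (a=6378137.000, f=1/298.257222101): X=-4423619.5144, Y=-4319508.7689, Z=1567548.8996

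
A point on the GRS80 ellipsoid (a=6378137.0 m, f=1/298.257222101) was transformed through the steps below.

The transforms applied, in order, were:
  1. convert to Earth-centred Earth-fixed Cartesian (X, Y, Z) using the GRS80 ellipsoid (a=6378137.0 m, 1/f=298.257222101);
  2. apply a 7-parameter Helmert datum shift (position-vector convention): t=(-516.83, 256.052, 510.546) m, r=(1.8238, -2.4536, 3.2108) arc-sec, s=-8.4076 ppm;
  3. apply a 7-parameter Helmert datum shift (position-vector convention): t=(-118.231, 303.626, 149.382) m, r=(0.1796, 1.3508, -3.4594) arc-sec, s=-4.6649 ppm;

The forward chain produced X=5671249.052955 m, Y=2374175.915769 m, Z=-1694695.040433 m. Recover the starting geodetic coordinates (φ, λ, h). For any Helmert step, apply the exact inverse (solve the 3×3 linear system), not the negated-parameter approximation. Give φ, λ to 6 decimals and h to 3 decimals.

φ=-15.514709°, λ=22.708692°, h=1438.494 m

start: X=5671249.0530, Y=2374175.9158, Z=-1694695.0404 m
→ Helmert⁻¹: X=5671365.0241, Y=2373977.0061, Z=-1694817.2548
→ Helmert⁻¹: X=5671946.3226, Y=2373637.6287, Z=-1695430.5124
→ geod (Bowring, a=6378137.000): φ=-15.51470900°, λ=22.70869200°, h=1438.4940 m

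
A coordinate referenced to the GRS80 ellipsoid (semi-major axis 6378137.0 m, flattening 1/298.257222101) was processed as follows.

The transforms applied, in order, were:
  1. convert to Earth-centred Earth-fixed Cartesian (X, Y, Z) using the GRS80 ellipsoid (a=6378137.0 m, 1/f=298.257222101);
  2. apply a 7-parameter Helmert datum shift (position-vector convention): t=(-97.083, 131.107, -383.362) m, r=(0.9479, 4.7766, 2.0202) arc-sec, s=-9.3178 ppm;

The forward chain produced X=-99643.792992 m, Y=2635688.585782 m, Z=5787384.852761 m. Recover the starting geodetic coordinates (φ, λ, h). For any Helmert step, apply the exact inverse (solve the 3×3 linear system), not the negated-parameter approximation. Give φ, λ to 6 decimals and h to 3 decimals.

start: X=-99643.7930, Y=2635688.5858, Z=5787384.8528 m
→ Helmert⁻¹: X=-99655.8556, Y=2635609.6108, Z=5787807.7247
→ geod (Bowring, a=6378137.000): φ=65.64623400°, λ=92.16539700°, h=17.2360 m

φ=65.646234°, λ=92.165397°, h=17.236 m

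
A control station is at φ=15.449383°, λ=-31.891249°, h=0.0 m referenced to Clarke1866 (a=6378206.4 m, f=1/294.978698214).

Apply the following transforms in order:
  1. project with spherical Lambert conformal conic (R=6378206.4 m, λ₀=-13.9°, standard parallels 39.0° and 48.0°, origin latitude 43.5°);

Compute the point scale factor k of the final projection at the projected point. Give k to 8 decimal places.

start: φ=15.449383°, λ=-31.891249°, h=0.000 m
→ into lcc (λ₀=-13.9°): φ=15.44938300°, λ−λ₀=-17.99124900°
scale k = 1.11258832

1.11258832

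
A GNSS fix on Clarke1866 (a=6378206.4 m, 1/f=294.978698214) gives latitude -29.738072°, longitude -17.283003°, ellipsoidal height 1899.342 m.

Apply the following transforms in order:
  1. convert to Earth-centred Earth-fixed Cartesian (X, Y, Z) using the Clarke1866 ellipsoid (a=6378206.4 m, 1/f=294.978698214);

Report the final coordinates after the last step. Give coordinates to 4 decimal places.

X=5294137.9428 m, Y=-1647217.6234 m, Z=-3145965.7371 m

start: φ=-29.738072°, λ=-17.283003°, h=1899.342 m
→ ECEF (a=6378206.400, f=1/294.978698214): X=5294137.9428, Y=-1647217.6234, Z=-3145965.7371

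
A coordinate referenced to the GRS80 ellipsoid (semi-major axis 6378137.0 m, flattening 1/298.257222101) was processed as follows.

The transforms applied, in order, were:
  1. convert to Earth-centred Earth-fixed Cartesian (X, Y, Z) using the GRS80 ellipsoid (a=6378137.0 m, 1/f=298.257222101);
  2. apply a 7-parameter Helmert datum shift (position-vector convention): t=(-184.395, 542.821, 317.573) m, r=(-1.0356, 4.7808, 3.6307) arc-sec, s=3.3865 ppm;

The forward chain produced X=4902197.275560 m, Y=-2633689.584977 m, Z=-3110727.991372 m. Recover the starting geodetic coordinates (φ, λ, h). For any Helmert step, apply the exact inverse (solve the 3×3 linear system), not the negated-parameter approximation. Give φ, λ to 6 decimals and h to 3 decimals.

φ=-29.368633°, λ=-28.251311°, h=2776.045 m

start: X=4902197.2756, Y=-2633689.5850, Z=-3110727.9914 m
→ Helmert⁻¹: X=4902390.8047, Y=-2634294.1585, Z=-3110934.6275
→ geod (Bowring, a=6378137.000): φ=-29.36863300°, λ=-28.25131100°, h=2776.0450 m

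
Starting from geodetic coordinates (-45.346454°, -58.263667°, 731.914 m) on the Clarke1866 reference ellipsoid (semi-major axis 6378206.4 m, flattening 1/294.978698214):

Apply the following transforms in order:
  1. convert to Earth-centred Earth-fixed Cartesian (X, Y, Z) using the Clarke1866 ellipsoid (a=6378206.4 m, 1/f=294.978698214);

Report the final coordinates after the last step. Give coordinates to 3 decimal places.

X=2362279.309 m, Y=-3819436.576 m, Z=-4514809.140 m

start: φ=-45.346454°, λ=-58.263667°, h=731.914 m
→ ECEF (a=6378206.400, f=1/294.978698214): X=2362279.3091, Y=-3819436.5762, Z=-4514809.1404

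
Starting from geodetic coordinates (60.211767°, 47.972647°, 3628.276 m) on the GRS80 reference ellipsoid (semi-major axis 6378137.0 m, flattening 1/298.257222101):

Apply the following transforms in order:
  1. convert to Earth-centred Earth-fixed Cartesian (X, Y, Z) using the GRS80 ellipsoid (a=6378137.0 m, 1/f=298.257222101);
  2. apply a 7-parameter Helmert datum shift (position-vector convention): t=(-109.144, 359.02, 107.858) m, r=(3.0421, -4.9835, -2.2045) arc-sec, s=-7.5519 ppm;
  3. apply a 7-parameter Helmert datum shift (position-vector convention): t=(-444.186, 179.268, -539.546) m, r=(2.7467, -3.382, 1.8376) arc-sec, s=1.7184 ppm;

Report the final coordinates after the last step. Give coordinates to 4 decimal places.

start: φ=60.211767°, λ=47.972647°, h=3628.276 m
→ ECEF (a=6378137.000, f=1/298.257222101): X=2127927.2432, Y=2361034.9189, Z=5515385.1226
→ Helmert 7p (PV): X=2127694.0087, Y=2361272.0230, Z=5515537.5623
→ Helmert 7p (PV): X=2127142.0074, Y=2361400.8570, Z=5515073.8244

X=2127142.0074 m, Y=2361400.8570 m, Z=5515073.8244 m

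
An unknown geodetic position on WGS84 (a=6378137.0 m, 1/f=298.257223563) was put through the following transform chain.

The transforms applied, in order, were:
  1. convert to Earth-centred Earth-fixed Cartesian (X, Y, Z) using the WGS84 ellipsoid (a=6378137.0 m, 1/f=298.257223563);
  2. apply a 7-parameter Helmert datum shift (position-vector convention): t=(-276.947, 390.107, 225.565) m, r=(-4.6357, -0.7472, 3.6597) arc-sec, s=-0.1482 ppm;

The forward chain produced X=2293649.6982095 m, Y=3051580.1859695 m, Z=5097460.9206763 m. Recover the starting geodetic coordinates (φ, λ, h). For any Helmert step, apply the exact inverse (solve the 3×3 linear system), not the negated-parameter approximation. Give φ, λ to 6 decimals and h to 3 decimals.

φ=53.355794°, λ=53.061380°, h=3765.945 m

start: X=2293649.6982, Y=3051580.1860, Z=5097460.9207 m
→ Helmert⁻¹: X=2293999.5840, Y=3051035.2701, Z=5097296.3715
→ geod (Bowring, a=6378137.000): φ=53.35579400°, λ=53.06138000°, h=3765.9450 m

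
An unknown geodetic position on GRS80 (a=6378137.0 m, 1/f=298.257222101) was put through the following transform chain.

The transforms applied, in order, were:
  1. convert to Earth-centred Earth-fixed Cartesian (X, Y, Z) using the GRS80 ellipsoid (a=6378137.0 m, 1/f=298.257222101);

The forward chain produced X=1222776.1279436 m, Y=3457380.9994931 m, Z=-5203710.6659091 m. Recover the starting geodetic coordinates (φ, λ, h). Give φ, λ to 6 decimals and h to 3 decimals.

start: X=1222776.1279, Y=3457380.9995, Z=-5203710.6659 m
→ geod (Bowring, a=6378137.000): φ=-55.00721500°, λ=70.52277900°, h=2278.3600 m

φ=-55.007215°, λ=70.522779°, h=2278.360 m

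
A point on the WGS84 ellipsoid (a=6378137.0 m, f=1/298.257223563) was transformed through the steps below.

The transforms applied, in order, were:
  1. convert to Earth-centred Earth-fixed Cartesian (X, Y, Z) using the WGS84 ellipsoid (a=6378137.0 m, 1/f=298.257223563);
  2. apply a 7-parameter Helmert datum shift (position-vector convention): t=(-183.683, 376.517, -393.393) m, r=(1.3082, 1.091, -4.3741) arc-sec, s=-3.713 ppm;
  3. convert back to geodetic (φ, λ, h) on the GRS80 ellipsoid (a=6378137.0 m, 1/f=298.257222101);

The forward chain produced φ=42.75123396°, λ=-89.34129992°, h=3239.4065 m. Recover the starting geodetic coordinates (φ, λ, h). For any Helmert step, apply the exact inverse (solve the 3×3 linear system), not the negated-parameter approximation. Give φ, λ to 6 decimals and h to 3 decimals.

φ=42.751887°, λ=-89.338170°, h=3808.258 m

start: φ=42.751234°, λ=-89.341300°, h=3239.407 m
→ ECEF (a=6378137.000, f=1/298.257222101): X=53953.3738, Y=-4692825.3199, Z=4309448.5466
→ Helmert⁻¹: X=54213.9863, Y=-4693190.7784, Z=4309887.9946
→ geod (Bowring, a=6378137.000): φ=42.75188700°, λ=-89.33817000°, h=3808.2580 m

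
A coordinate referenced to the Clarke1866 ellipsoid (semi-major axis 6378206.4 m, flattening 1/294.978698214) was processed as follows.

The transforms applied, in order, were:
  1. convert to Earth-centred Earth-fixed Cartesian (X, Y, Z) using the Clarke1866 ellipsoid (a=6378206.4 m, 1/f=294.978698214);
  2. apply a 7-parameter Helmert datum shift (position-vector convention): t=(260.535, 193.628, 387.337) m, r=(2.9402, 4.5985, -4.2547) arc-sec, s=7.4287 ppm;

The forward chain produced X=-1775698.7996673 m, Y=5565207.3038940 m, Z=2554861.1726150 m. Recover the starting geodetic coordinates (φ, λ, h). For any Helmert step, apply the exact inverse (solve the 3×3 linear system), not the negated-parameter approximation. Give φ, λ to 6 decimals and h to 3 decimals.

φ=23.761542°, λ=107.701016°, h=868.709 m

start: X=-1775698.7997, Y=5565207.3039, Z=2554861.1726 m
→ Helmert⁻¹: X=-1776117.8792, Y=5564972.1095, Z=2554335.9364
→ geod (Bowring, a=6378206.400): φ=23.76154200°, λ=107.70101600°, h=868.7090 m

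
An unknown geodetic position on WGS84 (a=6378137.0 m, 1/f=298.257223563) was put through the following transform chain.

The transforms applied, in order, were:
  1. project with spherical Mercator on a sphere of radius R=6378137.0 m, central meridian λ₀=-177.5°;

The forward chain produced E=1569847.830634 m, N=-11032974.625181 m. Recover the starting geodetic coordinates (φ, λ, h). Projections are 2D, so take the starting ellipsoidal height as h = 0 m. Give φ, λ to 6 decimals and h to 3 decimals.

start: E=1569847.8306, N=-11032974.6252 m
→ merc⁻¹: φ=-69.88989900°, λ=-163.39781700°

φ=-69.889899°, λ=-163.397817°, h=0.000 m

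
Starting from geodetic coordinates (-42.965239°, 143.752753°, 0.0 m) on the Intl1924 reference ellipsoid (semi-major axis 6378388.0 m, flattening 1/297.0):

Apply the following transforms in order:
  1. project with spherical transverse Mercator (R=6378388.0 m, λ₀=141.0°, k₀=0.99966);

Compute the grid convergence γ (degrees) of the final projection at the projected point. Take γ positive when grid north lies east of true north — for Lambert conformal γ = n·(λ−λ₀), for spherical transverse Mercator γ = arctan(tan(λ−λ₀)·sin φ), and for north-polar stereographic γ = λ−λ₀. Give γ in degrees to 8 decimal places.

-1.87692449

start: φ=-42.965239°, λ=143.752753°, h=0.000 m
→ into tm (λ₀=141.0°): φ=-42.96523900°, λ−λ₀=2.75275300°
convergence γ = -1.87692449°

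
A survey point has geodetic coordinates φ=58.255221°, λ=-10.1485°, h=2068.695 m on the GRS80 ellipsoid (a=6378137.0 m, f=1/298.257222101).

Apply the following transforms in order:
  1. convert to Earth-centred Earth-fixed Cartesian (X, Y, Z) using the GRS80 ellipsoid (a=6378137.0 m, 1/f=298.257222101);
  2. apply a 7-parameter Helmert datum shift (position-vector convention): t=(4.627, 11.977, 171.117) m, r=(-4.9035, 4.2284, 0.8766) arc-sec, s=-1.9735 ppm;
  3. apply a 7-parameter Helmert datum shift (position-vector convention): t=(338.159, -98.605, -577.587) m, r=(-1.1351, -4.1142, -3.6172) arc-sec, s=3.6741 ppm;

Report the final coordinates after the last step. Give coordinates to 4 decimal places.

X=3312707.1913 m, Y=-592888.5839 m, Z=5402125.1877 m

start: φ=58.255221°, λ=-10.148500°, h=2068.695 m
→ ECEF (a=6378137.000, f=1/298.257222101): X=3312363.6588, Y=-592915.0993, Z=5402506.9439
→ Helmert 7p (PV): X=3312475.0191, Y=-592759.4424, Z=5402613.5914
→ Helmert 7p (PV): X=3312707.1913, Y=-592888.5839, Z=5402125.1877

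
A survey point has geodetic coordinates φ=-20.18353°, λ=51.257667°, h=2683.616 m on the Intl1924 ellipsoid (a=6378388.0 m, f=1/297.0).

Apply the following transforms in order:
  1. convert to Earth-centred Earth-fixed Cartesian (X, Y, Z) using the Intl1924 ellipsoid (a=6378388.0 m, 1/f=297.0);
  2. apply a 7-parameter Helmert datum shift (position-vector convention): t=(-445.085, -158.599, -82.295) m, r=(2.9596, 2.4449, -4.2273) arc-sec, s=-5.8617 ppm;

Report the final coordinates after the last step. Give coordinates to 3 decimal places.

start: φ=-20.183530°, λ=51.257667°, h=2683.616 m
→ ECEF (a=6378388.000, f=1/297.0): X=3749671.1065, Y=4673274.3024, Z=-2187731.4651
→ Helmert 7p (PV): X=3749273.8865, Y=4673042.8533, Z=-2187778.3274

X=3749273.887 m, Y=4673042.853 m, Z=-2187778.327 m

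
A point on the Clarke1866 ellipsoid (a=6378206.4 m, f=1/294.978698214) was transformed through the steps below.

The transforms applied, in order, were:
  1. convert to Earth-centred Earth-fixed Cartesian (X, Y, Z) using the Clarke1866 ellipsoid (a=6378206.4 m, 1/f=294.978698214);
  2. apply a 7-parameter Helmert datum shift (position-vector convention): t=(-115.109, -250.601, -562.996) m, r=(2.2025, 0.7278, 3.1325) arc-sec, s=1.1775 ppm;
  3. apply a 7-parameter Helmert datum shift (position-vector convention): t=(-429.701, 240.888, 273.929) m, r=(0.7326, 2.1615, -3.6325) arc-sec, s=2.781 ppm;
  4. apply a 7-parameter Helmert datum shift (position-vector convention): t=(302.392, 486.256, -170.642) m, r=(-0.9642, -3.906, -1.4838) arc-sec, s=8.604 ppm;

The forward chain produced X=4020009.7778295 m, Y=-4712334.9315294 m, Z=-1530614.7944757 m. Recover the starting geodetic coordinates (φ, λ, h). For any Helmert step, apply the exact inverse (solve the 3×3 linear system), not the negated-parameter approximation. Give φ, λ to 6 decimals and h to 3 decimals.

φ=-13.965715°, λ=-49.533835°, h=3746.046 m

start: X=4020009.7778, Y=-4712334.9315, Z=-1530614.7945 m
→ Helmert⁻¹: X=4019677.7191, Y=-4712744.5680, Z=-1530529.1346
→ Helmert⁻¹: X=4020195.2796, Y=-4712906.9869, Z=-1530739.9388
→ Helmert⁻¹: X=4020239.4824, Y=-4712728.2298, Z=-1530110.6331
→ geod (Bowring, a=6378206.400): φ=-13.96571500°, λ=-49.53383500°, h=3746.0460 m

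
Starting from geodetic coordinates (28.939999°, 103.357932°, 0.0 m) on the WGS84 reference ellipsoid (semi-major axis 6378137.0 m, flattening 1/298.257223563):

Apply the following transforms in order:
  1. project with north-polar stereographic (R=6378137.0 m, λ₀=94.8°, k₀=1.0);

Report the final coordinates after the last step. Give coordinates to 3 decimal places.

E=1119495.476 m, N=-7439257.227 m

start: φ=28.939999°, λ=103.357932°, h=0.000 m
→ stereo (R=6378137.0, λ₀=94.8°): E=1119495.4759, N=-7439257.2274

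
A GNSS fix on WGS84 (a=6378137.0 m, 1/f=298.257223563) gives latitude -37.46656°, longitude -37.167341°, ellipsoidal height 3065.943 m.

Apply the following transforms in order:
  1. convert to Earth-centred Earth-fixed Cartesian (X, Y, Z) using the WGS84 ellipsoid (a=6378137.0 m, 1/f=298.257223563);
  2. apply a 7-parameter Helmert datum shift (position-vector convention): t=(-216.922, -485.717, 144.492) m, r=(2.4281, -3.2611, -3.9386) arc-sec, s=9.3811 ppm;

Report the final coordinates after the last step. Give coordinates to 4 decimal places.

start: φ=-37.466560°, λ=-37.167341°, h=3065.943 m
→ ECEF (a=6378137.000, f=1/298.257223563): X=4041027.2222, Y=-3063677.6668, Z=-3860483.9992
→ Helmert 7p (PV): X=4040850.7442, Y=-3064223.8429, Z=-3860347.8977

X=4040850.7442 m, Y=-3064223.8429 m, Z=-3860347.8977 m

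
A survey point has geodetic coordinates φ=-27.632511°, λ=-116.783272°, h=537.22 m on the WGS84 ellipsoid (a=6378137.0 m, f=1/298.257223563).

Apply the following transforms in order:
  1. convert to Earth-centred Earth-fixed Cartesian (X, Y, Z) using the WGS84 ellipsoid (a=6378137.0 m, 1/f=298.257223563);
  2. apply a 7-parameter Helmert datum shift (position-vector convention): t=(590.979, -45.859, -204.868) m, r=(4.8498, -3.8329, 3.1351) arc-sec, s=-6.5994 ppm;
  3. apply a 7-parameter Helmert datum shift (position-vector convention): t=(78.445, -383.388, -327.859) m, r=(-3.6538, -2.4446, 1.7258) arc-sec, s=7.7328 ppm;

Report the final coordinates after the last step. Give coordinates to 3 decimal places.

X=-2547453.396 m, Y=-5048972.702 m, Z=-2941379.237 m

start: φ=-27.632511°, λ=-116.783272°, h=537.220 m
→ ECEF (a=6378137.000, f=1/298.257223563): X=-2548328.4143, Y=-5048494.7294, Z=-2940736.3545
→ Helmert 7p (PV): X=-2547589.2387, Y=-5048476.8606, Z=-2941087.8711
→ Helmert 7p (PV): X=-2547453.3958, Y=-5048972.7023, Z=-2941379.2365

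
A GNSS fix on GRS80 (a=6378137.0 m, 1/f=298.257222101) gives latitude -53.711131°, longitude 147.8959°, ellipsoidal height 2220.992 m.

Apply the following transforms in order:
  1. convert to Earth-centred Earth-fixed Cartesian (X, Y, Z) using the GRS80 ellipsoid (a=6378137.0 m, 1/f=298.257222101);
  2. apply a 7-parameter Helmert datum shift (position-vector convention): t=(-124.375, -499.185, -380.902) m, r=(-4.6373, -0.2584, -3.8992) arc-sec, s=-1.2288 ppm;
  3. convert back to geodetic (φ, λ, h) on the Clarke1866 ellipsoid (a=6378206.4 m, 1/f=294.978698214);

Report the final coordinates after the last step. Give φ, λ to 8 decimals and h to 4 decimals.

φ=-53.71709815°, λ=147.90364440°, h=2510.8424 m

start: φ=-53.711131°, λ=147.895900°, h=2220.992 m
→ ECEF (a=6378137.000, f=1/298.257222101): X=-3205783.2124, Y=2011303.7037, Z=-5119570.2108
→ Helmert 7p (PV): X=-3205859.2132, Y=2010747.5494, Z=-5119994.0566
→ geod (Bowring, a=6378206.400): φ=-53.71709815°, λ=147.90364440°, h=2510.8424 m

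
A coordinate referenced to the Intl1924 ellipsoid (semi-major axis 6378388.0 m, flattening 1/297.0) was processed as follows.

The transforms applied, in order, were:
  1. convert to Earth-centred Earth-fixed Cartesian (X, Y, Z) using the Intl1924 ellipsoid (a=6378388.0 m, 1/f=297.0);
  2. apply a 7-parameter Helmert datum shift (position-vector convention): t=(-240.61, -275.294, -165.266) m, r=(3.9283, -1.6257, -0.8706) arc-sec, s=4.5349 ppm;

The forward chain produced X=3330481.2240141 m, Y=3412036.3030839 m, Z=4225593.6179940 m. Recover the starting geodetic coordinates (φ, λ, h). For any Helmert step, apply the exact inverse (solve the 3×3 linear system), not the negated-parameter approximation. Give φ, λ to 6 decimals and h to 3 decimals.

φ=41.738163°, λ=45.693868°, h=2446.965 m

start: X=3330481.2240, Y=3412036.3031, Z=4225593.6180 m
→ Helmert⁻¹: X=3330725.6316, Y=3412390.6582, Z=4225648.4804
→ geod (Bowring, a=6378388.000): φ=41.73816300°, λ=45.69386800°, h=2446.9650 m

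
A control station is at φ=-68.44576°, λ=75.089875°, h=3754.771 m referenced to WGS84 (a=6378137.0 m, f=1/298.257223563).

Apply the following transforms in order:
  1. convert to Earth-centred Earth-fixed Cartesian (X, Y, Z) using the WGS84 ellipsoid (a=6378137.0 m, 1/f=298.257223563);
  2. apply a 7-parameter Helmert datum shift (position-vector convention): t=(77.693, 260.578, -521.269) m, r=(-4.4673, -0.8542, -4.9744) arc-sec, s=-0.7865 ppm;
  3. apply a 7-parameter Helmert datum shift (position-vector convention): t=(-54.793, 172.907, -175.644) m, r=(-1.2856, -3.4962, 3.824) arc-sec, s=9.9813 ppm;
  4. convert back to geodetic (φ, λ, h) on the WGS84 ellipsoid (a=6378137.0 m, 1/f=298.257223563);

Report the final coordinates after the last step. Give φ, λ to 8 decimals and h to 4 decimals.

start: φ=-68.445760°, λ=75.089875°, h=3754.771 m
→ ECEF (a=6378137.000, f=1/298.257223563): X=605024.9976, Y=2272235.0978, Z=-5913030.9514
→ Helmert 7p (PV): X=605181.5007, Y=2272351.2327, Z=-5913594.2765
→ Helmert 7p (PV): X=605190.8568, Y=2272521.1821, Z=-5913832.8510
→ geod (Bowring, a=6378137.000): φ=-68.44574020°, λ=75.08776357°, h=4617.8364 m

φ=-68.44574020°, λ=75.08776357°, h=4617.8364 m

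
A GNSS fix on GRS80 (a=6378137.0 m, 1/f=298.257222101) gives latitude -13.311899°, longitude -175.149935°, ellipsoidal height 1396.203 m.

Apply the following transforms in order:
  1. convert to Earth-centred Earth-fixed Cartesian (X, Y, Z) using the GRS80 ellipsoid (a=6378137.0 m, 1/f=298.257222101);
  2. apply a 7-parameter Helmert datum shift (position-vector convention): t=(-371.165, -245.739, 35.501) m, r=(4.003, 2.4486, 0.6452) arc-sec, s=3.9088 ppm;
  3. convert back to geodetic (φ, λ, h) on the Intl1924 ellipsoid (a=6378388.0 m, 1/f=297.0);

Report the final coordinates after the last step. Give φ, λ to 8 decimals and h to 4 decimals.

start: φ=-13.311899°, λ=-175.149935°, h=1396.203 m
→ ECEF (a=6378137.000, f=1/298.257222101): X=-6186990.7320, Y=-524980.8362, Z=-1459326.9630
→ Helmert 7p (PV): X=-6187401.7625, Y=-525219.6589, Z=-1459233.9076
→ geod (Bowring, a=6378388.000): φ=-13.31055540°, λ=-175.14805995°, h=1546.8144 m

φ=-13.31055540°, λ=-175.14805995°, h=1546.8144 m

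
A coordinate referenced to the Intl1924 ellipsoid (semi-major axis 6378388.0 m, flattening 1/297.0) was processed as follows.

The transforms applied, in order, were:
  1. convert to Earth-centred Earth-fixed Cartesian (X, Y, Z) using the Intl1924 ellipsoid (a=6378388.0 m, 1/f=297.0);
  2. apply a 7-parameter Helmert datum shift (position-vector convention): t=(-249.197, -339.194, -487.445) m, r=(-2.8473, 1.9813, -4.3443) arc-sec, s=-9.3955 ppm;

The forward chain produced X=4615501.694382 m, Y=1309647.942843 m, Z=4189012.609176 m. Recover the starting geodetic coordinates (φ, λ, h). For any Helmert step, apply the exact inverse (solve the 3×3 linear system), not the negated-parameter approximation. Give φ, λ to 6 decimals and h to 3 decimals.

start: X=4615501.6944, Y=1309647.9428, Z=4189012.6092 m
→ Helmert⁻¹: X=4615726.4237, Y=1310038.8266, Z=4189601.8378
→ geod (Bowring, a=6378388.000): φ=41.31872200°, λ=15.84504100°, h=693.6580 m

φ=41.318722°, λ=15.845041°, h=693.658 m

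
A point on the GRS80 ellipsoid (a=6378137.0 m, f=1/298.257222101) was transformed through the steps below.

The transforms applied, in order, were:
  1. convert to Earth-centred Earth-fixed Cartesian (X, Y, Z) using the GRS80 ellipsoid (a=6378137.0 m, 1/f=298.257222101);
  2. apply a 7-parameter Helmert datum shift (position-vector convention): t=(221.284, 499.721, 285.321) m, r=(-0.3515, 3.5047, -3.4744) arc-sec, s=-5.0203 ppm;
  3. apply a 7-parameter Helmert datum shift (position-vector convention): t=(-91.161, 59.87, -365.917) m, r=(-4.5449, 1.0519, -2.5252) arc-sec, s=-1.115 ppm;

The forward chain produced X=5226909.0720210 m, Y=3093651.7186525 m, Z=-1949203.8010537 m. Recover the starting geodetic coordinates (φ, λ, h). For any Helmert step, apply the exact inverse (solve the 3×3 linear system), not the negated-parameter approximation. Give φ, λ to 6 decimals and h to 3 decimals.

φ=-17.903273°, λ=30.617943°, h=2427.776 m

start: X=5226909.0720, Y=3093651.7187, Z=-1949203.8011 m
→ Helmert⁻¹: X=5226978.1246, Y=3093702.2286, Z=-1948745.2331
→ Helmert⁻¹: X=5226764.0908, Y=3093309.3993, Z=-1948946.2582
→ geod (Bowring, a=6378137.000): φ=-17.90327300°, λ=30.61794300°, h=2427.7760 m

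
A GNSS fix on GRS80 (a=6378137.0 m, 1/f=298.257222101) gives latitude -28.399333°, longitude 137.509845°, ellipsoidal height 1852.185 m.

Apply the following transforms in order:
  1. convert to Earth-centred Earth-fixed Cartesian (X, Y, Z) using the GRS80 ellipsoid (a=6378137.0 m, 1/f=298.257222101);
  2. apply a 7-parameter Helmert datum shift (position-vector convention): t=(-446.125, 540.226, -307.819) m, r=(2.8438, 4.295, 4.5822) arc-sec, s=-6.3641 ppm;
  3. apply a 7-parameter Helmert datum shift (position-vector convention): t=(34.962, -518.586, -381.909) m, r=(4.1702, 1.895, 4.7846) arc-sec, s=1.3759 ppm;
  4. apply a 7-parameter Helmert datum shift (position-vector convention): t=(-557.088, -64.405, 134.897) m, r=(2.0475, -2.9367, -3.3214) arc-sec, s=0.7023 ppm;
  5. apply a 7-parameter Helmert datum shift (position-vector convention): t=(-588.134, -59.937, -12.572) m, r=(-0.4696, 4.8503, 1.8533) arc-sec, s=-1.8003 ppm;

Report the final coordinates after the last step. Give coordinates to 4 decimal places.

start: φ=-28.399333°, λ=137.509845°, h=1852.185 m
→ ECEF (a=6378137.000, f=1/298.257222101): X=-4141523.3742, Y=3793698.0257, Z=-3016388.4639
→ Helmert 7p (PV): X=-4142090.2282, Y=3794163.6914, Z=-3016538.5451
→ Helmert 7p (PV): X=-4142176.6900, Y=3793615.2317, Z=-3016809.8408
→ Helmert 7p (PV): X=-4142632.6480, Y=3793650.1373, Z=-3016698.3793
→ Helmert 7p (PV): X=-4143318.3474, Y=3793539.2809, Z=-3016616.7438

X=-4143318.3474 m, Y=3793539.2809 m, Z=-3016616.7438 m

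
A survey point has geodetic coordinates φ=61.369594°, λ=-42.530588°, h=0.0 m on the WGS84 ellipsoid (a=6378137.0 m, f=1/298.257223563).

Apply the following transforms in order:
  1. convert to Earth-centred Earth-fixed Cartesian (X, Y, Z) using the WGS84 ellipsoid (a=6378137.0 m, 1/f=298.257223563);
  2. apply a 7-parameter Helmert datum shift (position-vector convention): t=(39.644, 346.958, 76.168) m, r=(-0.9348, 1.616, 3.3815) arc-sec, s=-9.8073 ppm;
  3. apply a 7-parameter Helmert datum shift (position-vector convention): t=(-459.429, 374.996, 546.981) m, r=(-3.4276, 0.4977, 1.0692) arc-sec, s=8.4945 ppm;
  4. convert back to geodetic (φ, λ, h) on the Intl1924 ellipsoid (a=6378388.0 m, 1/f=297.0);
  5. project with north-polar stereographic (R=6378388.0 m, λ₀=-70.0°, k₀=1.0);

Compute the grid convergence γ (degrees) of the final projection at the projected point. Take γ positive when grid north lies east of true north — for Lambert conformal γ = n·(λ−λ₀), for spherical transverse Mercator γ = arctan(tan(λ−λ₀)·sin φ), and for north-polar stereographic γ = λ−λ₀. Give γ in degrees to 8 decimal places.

27.47763976

start: φ=61.369594°, λ=-42.530588°, h=0.000 m
→ ECEF (a=6378137.000, f=1/298.257223563): X=2257945.5549, Y=-2071244.5711, Z=5575193.0113
→ Helmert 7p (PV): X=2258040.6891, Y=-2070815.0167, Z=5575206.1987
→ Helmert 7p (PV): X=2257624.6281, Y=-2070353.2597, Z=5575829.5018
→ geod (Bowring, a=6378388.000): φ=61.37962961°, λ=-42.52236024°, h=-23.9018 m
→ into stereo (λ₀=-70.0°): φ=61.37962961°, λ−λ₀=27.47763976°
convergence γ = 27.47763976°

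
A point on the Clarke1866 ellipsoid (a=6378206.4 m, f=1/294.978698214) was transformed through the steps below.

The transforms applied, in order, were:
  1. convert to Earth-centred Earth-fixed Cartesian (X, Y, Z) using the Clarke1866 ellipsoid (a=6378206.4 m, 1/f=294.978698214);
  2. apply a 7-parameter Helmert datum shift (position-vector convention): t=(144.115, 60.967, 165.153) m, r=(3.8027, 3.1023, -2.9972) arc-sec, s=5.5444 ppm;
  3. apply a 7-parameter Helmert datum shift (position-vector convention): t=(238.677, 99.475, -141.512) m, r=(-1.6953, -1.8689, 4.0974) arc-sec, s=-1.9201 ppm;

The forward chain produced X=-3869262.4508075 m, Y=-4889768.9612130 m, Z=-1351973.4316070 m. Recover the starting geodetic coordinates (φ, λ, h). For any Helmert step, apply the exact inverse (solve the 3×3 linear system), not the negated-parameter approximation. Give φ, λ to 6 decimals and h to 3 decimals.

start: X=-3869262.4508, Y=-4889768.9612, Z=-1351973.4316 m
→ Helmert⁻¹: X=-3869617.9407, Y=-4889789.8454, Z=-1351839.6433
→ Helmert⁻¹: X=-3869649.2119, Y=-4889904.8554, Z=-1351965.3509
→ geod (Bowring, a=6378206.400): φ=-12.31356600°, λ=-128.35649600°, h=3455.9360 m

φ=-12.313566°, λ=-128.356496°, h=3455.936 m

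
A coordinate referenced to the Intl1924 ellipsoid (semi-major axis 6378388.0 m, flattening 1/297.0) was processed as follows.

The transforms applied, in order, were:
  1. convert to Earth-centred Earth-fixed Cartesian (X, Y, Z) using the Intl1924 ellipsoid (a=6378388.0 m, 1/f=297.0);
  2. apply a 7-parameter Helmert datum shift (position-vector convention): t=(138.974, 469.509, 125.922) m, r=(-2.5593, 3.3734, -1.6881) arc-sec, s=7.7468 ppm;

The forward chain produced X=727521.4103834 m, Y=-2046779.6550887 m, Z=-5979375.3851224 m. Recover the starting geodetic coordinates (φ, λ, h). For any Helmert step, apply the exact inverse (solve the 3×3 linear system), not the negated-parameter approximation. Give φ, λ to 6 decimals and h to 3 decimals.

φ=-70.155618°, λ=-70.436449°, h=2522.312 m

start: X=727521.4104, Y=-2046779.6551, Z=-5979375.3851 m
→ Helmert⁻¹: X=727491.3482, Y=-2047153.1584, Z=-5979468.4883
→ geod (Bowring, a=6378388.000): φ=-70.15561800°, λ=-70.43644900°, h=2522.3120 m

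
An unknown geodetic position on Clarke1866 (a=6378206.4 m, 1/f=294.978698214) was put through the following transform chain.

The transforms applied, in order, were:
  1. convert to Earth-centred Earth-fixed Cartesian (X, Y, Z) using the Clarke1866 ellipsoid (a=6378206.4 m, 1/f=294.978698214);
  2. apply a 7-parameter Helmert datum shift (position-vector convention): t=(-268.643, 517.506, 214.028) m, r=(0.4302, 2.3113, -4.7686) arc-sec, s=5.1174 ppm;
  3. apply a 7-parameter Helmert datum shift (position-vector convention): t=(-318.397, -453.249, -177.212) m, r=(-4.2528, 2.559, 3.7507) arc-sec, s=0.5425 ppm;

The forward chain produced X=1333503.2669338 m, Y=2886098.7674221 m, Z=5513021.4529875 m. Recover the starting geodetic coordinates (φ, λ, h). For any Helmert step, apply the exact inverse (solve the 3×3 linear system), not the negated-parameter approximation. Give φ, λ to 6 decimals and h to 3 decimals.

φ=60.196561°, λ=65.192558°, h=2121.951 m

start: X=1333503.2669, Y=2886098.7674, Z=5513021.4530 m
→ Helmert⁻¹: X=1333805.0268, Y=2886412.5232, Z=5513271.7343
→ Helmert⁻¹: X=1333938.3474, Y=2885922.5864, Z=5513038.4223
→ geod (Bowring, a=6378206.400): φ=60.19656100°, λ=65.19255800°, h=2121.9510 m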